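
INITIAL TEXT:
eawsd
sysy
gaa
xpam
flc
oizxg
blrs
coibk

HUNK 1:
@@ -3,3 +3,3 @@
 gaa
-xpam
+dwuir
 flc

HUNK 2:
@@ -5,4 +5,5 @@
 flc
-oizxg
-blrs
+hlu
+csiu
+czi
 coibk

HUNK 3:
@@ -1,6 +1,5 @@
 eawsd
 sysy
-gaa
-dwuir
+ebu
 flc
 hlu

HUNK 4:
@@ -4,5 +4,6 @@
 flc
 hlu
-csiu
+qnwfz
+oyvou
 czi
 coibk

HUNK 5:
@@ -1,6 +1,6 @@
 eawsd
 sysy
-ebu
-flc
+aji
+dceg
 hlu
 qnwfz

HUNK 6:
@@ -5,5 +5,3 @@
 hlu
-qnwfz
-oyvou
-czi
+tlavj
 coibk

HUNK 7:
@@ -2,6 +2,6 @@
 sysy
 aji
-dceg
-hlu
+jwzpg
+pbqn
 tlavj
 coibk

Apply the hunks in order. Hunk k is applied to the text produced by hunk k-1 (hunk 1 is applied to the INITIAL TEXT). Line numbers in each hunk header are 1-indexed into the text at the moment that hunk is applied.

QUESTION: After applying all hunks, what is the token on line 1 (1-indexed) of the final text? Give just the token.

Answer: eawsd

Derivation:
Hunk 1: at line 3 remove [xpam] add [dwuir] -> 8 lines: eawsd sysy gaa dwuir flc oizxg blrs coibk
Hunk 2: at line 5 remove [oizxg,blrs] add [hlu,csiu,czi] -> 9 lines: eawsd sysy gaa dwuir flc hlu csiu czi coibk
Hunk 3: at line 1 remove [gaa,dwuir] add [ebu] -> 8 lines: eawsd sysy ebu flc hlu csiu czi coibk
Hunk 4: at line 4 remove [csiu] add [qnwfz,oyvou] -> 9 lines: eawsd sysy ebu flc hlu qnwfz oyvou czi coibk
Hunk 5: at line 1 remove [ebu,flc] add [aji,dceg] -> 9 lines: eawsd sysy aji dceg hlu qnwfz oyvou czi coibk
Hunk 6: at line 5 remove [qnwfz,oyvou,czi] add [tlavj] -> 7 lines: eawsd sysy aji dceg hlu tlavj coibk
Hunk 7: at line 2 remove [dceg,hlu] add [jwzpg,pbqn] -> 7 lines: eawsd sysy aji jwzpg pbqn tlavj coibk
Final line 1: eawsd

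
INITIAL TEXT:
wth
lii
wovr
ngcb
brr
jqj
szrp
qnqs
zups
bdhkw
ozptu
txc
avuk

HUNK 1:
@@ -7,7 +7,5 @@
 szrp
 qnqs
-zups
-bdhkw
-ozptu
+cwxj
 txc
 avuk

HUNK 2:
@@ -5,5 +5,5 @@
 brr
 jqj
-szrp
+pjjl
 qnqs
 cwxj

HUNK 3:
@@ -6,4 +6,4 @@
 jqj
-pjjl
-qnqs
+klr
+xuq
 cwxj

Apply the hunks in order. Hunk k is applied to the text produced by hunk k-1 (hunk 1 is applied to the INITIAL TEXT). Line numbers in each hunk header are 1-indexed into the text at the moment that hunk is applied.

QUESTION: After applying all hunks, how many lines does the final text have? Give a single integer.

Hunk 1: at line 7 remove [zups,bdhkw,ozptu] add [cwxj] -> 11 lines: wth lii wovr ngcb brr jqj szrp qnqs cwxj txc avuk
Hunk 2: at line 5 remove [szrp] add [pjjl] -> 11 lines: wth lii wovr ngcb brr jqj pjjl qnqs cwxj txc avuk
Hunk 3: at line 6 remove [pjjl,qnqs] add [klr,xuq] -> 11 lines: wth lii wovr ngcb brr jqj klr xuq cwxj txc avuk
Final line count: 11

Answer: 11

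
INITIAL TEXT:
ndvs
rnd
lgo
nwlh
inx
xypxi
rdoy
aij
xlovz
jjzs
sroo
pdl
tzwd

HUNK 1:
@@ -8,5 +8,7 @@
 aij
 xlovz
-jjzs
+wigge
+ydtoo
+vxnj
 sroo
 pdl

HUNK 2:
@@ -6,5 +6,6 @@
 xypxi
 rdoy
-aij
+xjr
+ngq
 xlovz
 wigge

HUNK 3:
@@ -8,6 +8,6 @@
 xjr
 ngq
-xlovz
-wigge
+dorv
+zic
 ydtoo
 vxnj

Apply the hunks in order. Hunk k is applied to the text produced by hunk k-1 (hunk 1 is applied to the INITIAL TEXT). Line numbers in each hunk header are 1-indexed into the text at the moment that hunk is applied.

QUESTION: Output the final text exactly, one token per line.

Hunk 1: at line 8 remove [jjzs] add [wigge,ydtoo,vxnj] -> 15 lines: ndvs rnd lgo nwlh inx xypxi rdoy aij xlovz wigge ydtoo vxnj sroo pdl tzwd
Hunk 2: at line 6 remove [aij] add [xjr,ngq] -> 16 lines: ndvs rnd lgo nwlh inx xypxi rdoy xjr ngq xlovz wigge ydtoo vxnj sroo pdl tzwd
Hunk 3: at line 8 remove [xlovz,wigge] add [dorv,zic] -> 16 lines: ndvs rnd lgo nwlh inx xypxi rdoy xjr ngq dorv zic ydtoo vxnj sroo pdl tzwd

Answer: ndvs
rnd
lgo
nwlh
inx
xypxi
rdoy
xjr
ngq
dorv
zic
ydtoo
vxnj
sroo
pdl
tzwd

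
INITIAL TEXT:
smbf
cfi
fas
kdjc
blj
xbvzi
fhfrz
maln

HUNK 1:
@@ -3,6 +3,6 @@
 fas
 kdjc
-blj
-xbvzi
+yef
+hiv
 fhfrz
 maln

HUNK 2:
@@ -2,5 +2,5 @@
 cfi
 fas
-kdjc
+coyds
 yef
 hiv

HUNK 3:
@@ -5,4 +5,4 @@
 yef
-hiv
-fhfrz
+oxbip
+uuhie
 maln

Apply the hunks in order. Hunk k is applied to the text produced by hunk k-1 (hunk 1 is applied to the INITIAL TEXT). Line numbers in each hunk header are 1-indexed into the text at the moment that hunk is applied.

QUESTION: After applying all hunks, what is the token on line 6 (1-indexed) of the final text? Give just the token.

Answer: oxbip

Derivation:
Hunk 1: at line 3 remove [blj,xbvzi] add [yef,hiv] -> 8 lines: smbf cfi fas kdjc yef hiv fhfrz maln
Hunk 2: at line 2 remove [kdjc] add [coyds] -> 8 lines: smbf cfi fas coyds yef hiv fhfrz maln
Hunk 3: at line 5 remove [hiv,fhfrz] add [oxbip,uuhie] -> 8 lines: smbf cfi fas coyds yef oxbip uuhie maln
Final line 6: oxbip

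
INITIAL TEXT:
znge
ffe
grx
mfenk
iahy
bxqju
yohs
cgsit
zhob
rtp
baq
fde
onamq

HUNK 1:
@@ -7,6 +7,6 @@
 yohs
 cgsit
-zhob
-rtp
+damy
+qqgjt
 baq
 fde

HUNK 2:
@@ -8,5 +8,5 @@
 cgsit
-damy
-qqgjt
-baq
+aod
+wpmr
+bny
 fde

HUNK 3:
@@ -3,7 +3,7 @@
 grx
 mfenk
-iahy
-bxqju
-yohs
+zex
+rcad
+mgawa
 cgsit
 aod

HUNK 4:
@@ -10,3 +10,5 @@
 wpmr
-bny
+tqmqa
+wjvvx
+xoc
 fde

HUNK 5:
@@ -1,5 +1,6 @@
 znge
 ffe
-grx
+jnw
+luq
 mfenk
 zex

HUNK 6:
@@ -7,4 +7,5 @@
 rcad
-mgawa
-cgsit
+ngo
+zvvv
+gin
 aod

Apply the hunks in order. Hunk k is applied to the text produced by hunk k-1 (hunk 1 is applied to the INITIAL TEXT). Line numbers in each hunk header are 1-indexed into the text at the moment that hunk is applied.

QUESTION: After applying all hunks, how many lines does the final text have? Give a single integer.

Answer: 17

Derivation:
Hunk 1: at line 7 remove [zhob,rtp] add [damy,qqgjt] -> 13 lines: znge ffe grx mfenk iahy bxqju yohs cgsit damy qqgjt baq fde onamq
Hunk 2: at line 8 remove [damy,qqgjt,baq] add [aod,wpmr,bny] -> 13 lines: znge ffe grx mfenk iahy bxqju yohs cgsit aod wpmr bny fde onamq
Hunk 3: at line 3 remove [iahy,bxqju,yohs] add [zex,rcad,mgawa] -> 13 lines: znge ffe grx mfenk zex rcad mgawa cgsit aod wpmr bny fde onamq
Hunk 4: at line 10 remove [bny] add [tqmqa,wjvvx,xoc] -> 15 lines: znge ffe grx mfenk zex rcad mgawa cgsit aod wpmr tqmqa wjvvx xoc fde onamq
Hunk 5: at line 1 remove [grx] add [jnw,luq] -> 16 lines: znge ffe jnw luq mfenk zex rcad mgawa cgsit aod wpmr tqmqa wjvvx xoc fde onamq
Hunk 6: at line 7 remove [mgawa,cgsit] add [ngo,zvvv,gin] -> 17 lines: znge ffe jnw luq mfenk zex rcad ngo zvvv gin aod wpmr tqmqa wjvvx xoc fde onamq
Final line count: 17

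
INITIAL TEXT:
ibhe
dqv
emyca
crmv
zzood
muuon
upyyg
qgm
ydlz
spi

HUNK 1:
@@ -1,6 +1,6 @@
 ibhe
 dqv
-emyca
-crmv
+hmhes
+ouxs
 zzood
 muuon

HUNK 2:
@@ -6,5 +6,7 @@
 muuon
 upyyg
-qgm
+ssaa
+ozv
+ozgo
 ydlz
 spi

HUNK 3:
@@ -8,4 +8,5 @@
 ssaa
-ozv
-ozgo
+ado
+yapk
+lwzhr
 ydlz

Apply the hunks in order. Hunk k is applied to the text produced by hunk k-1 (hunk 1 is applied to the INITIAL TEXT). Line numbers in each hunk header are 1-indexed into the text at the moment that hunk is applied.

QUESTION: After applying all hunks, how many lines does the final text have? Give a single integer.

Hunk 1: at line 1 remove [emyca,crmv] add [hmhes,ouxs] -> 10 lines: ibhe dqv hmhes ouxs zzood muuon upyyg qgm ydlz spi
Hunk 2: at line 6 remove [qgm] add [ssaa,ozv,ozgo] -> 12 lines: ibhe dqv hmhes ouxs zzood muuon upyyg ssaa ozv ozgo ydlz spi
Hunk 3: at line 8 remove [ozv,ozgo] add [ado,yapk,lwzhr] -> 13 lines: ibhe dqv hmhes ouxs zzood muuon upyyg ssaa ado yapk lwzhr ydlz spi
Final line count: 13

Answer: 13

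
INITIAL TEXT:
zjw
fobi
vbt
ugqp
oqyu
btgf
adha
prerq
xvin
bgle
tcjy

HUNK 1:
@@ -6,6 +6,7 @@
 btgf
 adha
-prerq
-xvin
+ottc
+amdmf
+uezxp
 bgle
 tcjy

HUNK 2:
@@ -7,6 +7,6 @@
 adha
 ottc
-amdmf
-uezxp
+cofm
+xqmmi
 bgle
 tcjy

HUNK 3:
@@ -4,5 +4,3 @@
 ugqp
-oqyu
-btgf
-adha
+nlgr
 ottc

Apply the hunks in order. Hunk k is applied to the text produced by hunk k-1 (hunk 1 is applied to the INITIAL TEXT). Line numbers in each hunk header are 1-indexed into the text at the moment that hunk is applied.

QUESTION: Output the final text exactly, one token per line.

Answer: zjw
fobi
vbt
ugqp
nlgr
ottc
cofm
xqmmi
bgle
tcjy

Derivation:
Hunk 1: at line 6 remove [prerq,xvin] add [ottc,amdmf,uezxp] -> 12 lines: zjw fobi vbt ugqp oqyu btgf adha ottc amdmf uezxp bgle tcjy
Hunk 2: at line 7 remove [amdmf,uezxp] add [cofm,xqmmi] -> 12 lines: zjw fobi vbt ugqp oqyu btgf adha ottc cofm xqmmi bgle tcjy
Hunk 3: at line 4 remove [oqyu,btgf,adha] add [nlgr] -> 10 lines: zjw fobi vbt ugqp nlgr ottc cofm xqmmi bgle tcjy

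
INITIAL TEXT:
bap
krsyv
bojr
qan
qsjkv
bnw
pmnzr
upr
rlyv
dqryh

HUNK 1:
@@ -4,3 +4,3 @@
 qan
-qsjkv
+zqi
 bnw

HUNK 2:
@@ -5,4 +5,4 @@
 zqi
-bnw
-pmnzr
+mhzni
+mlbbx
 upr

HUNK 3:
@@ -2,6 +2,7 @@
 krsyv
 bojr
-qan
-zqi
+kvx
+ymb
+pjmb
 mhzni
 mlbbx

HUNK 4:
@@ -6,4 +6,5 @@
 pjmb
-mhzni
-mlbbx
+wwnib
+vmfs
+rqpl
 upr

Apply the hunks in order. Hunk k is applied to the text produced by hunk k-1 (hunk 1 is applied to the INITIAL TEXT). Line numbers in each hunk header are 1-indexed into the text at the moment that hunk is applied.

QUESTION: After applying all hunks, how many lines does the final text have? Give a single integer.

Hunk 1: at line 4 remove [qsjkv] add [zqi] -> 10 lines: bap krsyv bojr qan zqi bnw pmnzr upr rlyv dqryh
Hunk 2: at line 5 remove [bnw,pmnzr] add [mhzni,mlbbx] -> 10 lines: bap krsyv bojr qan zqi mhzni mlbbx upr rlyv dqryh
Hunk 3: at line 2 remove [qan,zqi] add [kvx,ymb,pjmb] -> 11 lines: bap krsyv bojr kvx ymb pjmb mhzni mlbbx upr rlyv dqryh
Hunk 4: at line 6 remove [mhzni,mlbbx] add [wwnib,vmfs,rqpl] -> 12 lines: bap krsyv bojr kvx ymb pjmb wwnib vmfs rqpl upr rlyv dqryh
Final line count: 12

Answer: 12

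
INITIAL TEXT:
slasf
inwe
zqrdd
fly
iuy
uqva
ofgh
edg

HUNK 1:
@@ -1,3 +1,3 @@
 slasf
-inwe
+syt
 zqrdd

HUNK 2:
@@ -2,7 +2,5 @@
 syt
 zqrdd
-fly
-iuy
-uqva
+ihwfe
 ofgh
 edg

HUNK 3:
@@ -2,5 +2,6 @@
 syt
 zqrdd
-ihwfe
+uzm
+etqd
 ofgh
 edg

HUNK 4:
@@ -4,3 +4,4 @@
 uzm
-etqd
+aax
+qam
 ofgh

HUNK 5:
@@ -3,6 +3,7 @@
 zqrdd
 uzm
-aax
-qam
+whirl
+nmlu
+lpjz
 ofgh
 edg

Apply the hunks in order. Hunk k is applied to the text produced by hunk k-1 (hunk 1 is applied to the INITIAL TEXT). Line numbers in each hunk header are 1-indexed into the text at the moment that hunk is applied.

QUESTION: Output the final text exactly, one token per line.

Hunk 1: at line 1 remove [inwe] add [syt] -> 8 lines: slasf syt zqrdd fly iuy uqva ofgh edg
Hunk 2: at line 2 remove [fly,iuy,uqva] add [ihwfe] -> 6 lines: slasf syt zqrdd ihwfe ofgh edg
Hunk 3: at line 2 remove [ihwfe] add [uzm,etqd] -> 7 lines: slasf syt zqrdd uzm etqd ofgh edg
Hunk 4: at line 4 remove [etqd] add [aax,qam] -> 8 lines: slasf syt zqrdd uzm aax qam ofgh edg
Hunk 5: at line 3 remove [aax,qam] add [whirl,nmlu,lpjz] -> 9 lines: slasf syt zqrdd uzm whirl nmlu lpjz ofgh edg

Answer: slasf
syt
zqrdd
uzm
whirl
nmlu
lpjz
ofgh
edg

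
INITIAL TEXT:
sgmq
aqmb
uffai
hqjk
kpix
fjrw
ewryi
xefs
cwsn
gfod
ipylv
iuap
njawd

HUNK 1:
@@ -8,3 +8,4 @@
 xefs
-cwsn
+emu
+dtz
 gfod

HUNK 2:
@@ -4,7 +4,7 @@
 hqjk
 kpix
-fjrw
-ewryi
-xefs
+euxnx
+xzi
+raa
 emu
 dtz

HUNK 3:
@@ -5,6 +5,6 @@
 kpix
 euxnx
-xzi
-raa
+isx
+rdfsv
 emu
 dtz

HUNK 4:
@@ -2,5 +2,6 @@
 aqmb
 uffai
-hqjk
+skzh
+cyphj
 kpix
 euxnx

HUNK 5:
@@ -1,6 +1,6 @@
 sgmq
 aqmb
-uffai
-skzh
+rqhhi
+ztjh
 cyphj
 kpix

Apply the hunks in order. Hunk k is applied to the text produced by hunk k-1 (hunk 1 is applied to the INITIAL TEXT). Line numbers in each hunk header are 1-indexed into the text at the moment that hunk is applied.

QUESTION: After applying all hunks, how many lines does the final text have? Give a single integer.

Answer: 15

Derivation:
Hunk 1: at line 8 remove [cwsn] add [emu,dtz] -> 14 lines: sgmq aqmb uffai hqjk kpix fjrw ewryi xefs emu dtz gfod ipylv iuap njawd
Hunk 2: at line 4 remove [fjrw,ewryi,xefs] add [euxnx,xzi,raa] -> 14 lines: sgmq aqmb uffai hqjk kpix euxnx xzi raa emu dtz gfod ipylv iuap njawd
Hunk 3: at line 5 remove [xzi,raa] add [isx,rdfsv] -> 14 lines: sgmq aqmb uffai hqjk kpix euxnx isx rdfsv emu dtz gfod ipylv iuap njawd
Hunk 4: at line 2 remove [hqjk] add [skzh,cyphj] -> 15 lines: sgmq aqmb uffai skzh cyphj kpix euxnx isx rdfsv emu dtz gfod ipylv iuap njawd
Hunk 5: at line 1 remove [uffai,skzh] add [rqhhi,ztjh] -> 15 lines: sgmq aqmb rqhhi ztjh cyphj kpix euxnx isx rdfsv emu dtz gfod ipylv iuap njawd
Final line count: 15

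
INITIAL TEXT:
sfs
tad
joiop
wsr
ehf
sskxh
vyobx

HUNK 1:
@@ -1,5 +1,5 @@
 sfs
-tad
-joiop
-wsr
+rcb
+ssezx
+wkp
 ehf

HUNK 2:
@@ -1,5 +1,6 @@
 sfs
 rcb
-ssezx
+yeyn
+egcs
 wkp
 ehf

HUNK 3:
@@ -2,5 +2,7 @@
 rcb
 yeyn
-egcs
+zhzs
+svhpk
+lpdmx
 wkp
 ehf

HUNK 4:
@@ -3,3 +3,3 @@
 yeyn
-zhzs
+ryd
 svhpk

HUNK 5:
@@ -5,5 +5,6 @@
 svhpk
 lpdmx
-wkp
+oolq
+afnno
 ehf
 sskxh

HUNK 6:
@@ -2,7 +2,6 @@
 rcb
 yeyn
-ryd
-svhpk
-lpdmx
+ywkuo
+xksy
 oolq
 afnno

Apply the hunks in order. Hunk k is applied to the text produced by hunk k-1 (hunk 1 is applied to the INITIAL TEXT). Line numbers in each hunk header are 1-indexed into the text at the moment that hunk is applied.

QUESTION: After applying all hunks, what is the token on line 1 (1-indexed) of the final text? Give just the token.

Answer: sfs

Derivation:
Hunk 1: at line 1 remove [tad,joiop,wsr] add [rcb,ssezx,wkp] -> 7 lines: sfs rcb ssezx wkp ehf sskxh vyobx
Hunk 2: at line 1 remove [ssezx] add [yeyn,egcs] -> 8 lines: sfs rcb yeyn egcs wkp ehf sskxh vyobx
Hunk 3: at line 2 remove [egcs] add [zhzs,svhpk,lpdmx] -> 10 lines: sfs rcb yeyn zhzs svhpk lpdmx wkp ehf sskxh vyobx
Hunk 4: at line 3 remove [zhzs] add [ryd] -> 10 lines: sfs rcb yeyn ryd svhpk lpdmx wkp ehf sskxh vyobx
Hunk 5: at line 5 remove [wkp] add [oolq,afnno] -> 11 lines: sfs rcb yeyn ryd svhpk lpdmx oolq afnno ehf sskxh vyobx
Hunk 6: at line 2 remove [ryd,svhpk,lpdmx] add [ywkuo,xksy] -> 10 lines: sfs rcb yeyn ywkuo xksy oolq afnno ehf sskxh vyobx
Final line 1: sfs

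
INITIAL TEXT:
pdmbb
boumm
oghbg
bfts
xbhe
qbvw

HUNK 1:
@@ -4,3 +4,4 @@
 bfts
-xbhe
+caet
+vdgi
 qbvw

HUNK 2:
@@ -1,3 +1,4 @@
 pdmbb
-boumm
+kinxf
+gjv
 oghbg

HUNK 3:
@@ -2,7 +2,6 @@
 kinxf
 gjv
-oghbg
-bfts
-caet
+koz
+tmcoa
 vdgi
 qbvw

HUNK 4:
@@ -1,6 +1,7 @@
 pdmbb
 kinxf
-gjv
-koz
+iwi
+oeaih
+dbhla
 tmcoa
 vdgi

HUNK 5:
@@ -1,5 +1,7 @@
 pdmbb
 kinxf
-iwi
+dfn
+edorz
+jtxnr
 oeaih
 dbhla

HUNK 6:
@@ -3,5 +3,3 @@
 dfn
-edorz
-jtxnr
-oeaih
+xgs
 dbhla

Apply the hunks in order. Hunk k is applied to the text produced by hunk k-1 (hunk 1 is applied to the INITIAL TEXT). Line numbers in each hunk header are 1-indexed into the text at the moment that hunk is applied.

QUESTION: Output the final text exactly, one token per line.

Answer: pdmbb
kinxf
dfn
xgs
dbhla
tmcoa
vdgi
qbvw

Derivation:
Hunk 1: at line 4 remove [xbhe] add [caet,vdgi] -> 7 lines: pdmbb boumm oghbg bfts caet vdgi qbvw
Hunk 2: at line 1 remove [boumm] add [kinxf,gjv] -> 8 lines: pdmbb kinxf gjv oghbg bfts caet vdgi qbvw
Hunk 3: at line 2 remove [oghbg,bfts,caet] add [koz,tmcoa] -> 7 lines: pdmbb kinxf gjv koz tmcoa vdgi qbvw
Hunk 4: at line 1 remove [gjv,koz] add [iwi,oeaih,dbhla] -> 8 lines: pdmbb kinxf iwi oeaih dbhla tmcoa vdgi qbvw
Hunk 5: at line 1 remove [iwi] add [dfn,edorz,jtxnr] -> 10 lines: pdmbb kinxf dfn edorz jtxnr oeaih dbhla tmcoa vdgi qbvw
Hunk 6: at line 3 remove [edorz,jtxnr,oeaih] add [xgs] -> 8 lines: pdmbb kinxf dfn xgs dbhla tmcoa vdgi qbvw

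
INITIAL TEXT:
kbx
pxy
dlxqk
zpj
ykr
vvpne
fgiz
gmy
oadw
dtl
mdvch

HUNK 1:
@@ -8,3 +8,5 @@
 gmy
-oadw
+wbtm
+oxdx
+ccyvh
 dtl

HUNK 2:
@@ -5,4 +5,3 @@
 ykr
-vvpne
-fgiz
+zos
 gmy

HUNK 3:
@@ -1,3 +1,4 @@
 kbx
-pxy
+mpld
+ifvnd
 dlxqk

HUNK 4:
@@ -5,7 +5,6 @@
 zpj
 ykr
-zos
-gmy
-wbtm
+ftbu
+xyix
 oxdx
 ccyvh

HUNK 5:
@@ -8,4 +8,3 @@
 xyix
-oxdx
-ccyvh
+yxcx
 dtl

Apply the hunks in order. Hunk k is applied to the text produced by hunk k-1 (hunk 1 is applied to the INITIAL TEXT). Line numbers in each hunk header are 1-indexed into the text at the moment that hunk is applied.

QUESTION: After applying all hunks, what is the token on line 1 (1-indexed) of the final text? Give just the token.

Answer: kbx

Derivation:
Hunk 1: at line 8 remove [oadw] add [wbtm,oxdx,ccyvh] -> 13 lines: kbx pxy dlxqk zpj ykr vvpne fgiz gmy wbtm oxdx ccyvh dtl mdvch
Hunk 2: at line 5 remove [vvpne,fgiz] add [zos] -> 12 lines: kbx pxy dlxqk zpj ykr zos gmy wbtm oxdx ccyvh dtl mdvch
Hunk 3: at line 1 remove [pxy] add [mpld,ifvnd] -> 13 lines: kbx mpld ifvnd dlxqk zpj ykr zos gmy wbtm oxdx ccyvh dtl mdvch
Hunk 4: at line 5 remove [zos,gmy,wbtm] add [ftbu,xyix] -> 12 lines: kbx mpld ifvnd dlxqk zpj ykr ftbu xyix oxdx ccyvh dtl mdvch
Hunk 5: at line 8 remove [oxdx,ccyvh] add [yxcx] -> 11 lines: kbx mpld ifvnd dlxqk zpj ykr ftbu xyix yxcx dtl mdvch
Final line 1: kbx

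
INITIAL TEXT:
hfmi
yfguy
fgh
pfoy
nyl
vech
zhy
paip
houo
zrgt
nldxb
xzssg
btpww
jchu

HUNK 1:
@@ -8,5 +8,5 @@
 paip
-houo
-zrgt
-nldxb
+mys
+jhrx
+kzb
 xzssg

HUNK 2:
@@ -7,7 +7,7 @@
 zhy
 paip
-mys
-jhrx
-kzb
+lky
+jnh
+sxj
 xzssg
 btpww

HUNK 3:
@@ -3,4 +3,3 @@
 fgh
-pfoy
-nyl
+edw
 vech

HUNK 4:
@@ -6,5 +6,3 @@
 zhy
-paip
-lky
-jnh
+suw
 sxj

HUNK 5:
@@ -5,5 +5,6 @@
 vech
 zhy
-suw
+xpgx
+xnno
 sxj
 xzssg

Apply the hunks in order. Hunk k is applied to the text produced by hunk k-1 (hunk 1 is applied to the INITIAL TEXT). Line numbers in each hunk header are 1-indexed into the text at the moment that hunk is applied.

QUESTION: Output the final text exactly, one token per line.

Hunk 1: at line 8 remove [houo,zrgt,nldxb] add [mys,jhrx,kzb] -> 14 lines: hfmi yfguy fgh pfoy nyl vech zhy paip mys jhrx kzb xzssg btpww jchu
Hunk 2: at line 7 remove [mys,jhrx,kzb] add [lky,jnh,sxj] -> 14 lines: hfmi yfguy fgh pfoy nyl vech zhy paip lky jnh sxj xzssg btpww jchu
Hunk 3: at line 3 remove [pfoy,nyl] add [edw] -> 13 lines: hfmi yfguy fgh edw vech zhy paip lky jnh sxj xzssg btpww jchu
Hunk 4: at line 6 remove [paip,lky,jnh] add [suw] -> 11 lines: hfmi yfguy fgh edw vech zhy suw sxj xzssg btpww jchu
Hunk 5: at line 5 remove [suw] add [xpgx,xnno] -> 12 lines: hfmi yfguy fgh edw vech zhy xpgx xnno sxj xzssg btpww jchu

Answer: hfmi
yfguy
fgh
edw
vech
zhy
xpgx
xnno
sxj
xzssg
btpww
jchu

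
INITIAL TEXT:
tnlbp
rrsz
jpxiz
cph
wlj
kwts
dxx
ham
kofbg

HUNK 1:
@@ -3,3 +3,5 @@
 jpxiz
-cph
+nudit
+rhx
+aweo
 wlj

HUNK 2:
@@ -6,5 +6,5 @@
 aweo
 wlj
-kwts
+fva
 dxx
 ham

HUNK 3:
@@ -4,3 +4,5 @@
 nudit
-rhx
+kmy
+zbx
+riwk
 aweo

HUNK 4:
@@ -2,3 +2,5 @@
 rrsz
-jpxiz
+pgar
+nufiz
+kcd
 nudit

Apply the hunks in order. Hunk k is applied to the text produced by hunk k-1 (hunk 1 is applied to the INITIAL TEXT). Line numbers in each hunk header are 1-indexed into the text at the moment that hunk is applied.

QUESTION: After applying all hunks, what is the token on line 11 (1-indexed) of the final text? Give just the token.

Answer: wlj

Derivation:
Hunk 1: at line 3 remove [cph] add [nudit,rhx,aweo] -> 11 lines: tnlbp rrsz jpxiz nudit rhx aweo wlj kwts dxx ham kofbg
Hunk 2: at line 6 remove [kwts] add [fva] -> 11 lines: tnlbp rrsz jpxiz nudit rhx aweo wlj fva dxx ham kofbg
Hunk 3: at line 4 remove [rhx] add [kmy,zbx,riwk] -> 13 lines: tnlbp rrsz jpxiz nudit kmy zbx riwk aweo wlj fva dxx ham kofbg
Hunk 4: at line 2 remove [jpxiz] add [pgar,nufiz,kcd] -> 15 lines: tnlbp rrsz pgar nufiz kcd nudit kmy zbx riwk aweo wlj fva dxx ham kofbg
Final line 11: wlj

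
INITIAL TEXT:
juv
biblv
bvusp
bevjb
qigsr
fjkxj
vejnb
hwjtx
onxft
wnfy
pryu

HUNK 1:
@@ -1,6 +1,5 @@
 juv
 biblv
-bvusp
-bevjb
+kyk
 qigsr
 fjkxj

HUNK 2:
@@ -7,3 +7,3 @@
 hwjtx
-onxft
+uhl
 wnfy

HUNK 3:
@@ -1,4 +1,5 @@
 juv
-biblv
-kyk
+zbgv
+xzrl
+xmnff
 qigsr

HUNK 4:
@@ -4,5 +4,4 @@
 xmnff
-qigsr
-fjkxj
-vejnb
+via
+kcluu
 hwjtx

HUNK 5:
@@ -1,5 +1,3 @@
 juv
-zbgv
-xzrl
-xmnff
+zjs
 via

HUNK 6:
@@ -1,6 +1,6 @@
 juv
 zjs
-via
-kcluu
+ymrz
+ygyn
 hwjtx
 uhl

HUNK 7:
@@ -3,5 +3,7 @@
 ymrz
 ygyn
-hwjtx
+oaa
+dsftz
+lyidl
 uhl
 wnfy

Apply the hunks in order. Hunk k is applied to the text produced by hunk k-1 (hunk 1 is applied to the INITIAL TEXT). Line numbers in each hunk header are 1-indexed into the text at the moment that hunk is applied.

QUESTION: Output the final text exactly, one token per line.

Hunk 1: at line 1 remove [bvusp,bevjb] add [kyk] -> 10 lines: juv biblv kyk qigsr fjkxj vejnb hwjtx onxft wnfy pryu
Hunk 2: at line 7 remove [onxft] add [uhl] -> 10 lines: juv biblv kyk qigsr fjkxj vejnb hwjtx uhl wnfy pryu
Hunk 3: at line 1 remove [biblv,kyk] add [zbgv,xzrl,xmnff] -> 11 lines: juv zbgv xzrl xmnff qigsr fjkxj vejnb hwjtx uhl wnfy pryu
Hunk 4: at line 4 remove [qigsr,fjkxj,vejnb] add [via,kcluu] -> 10 lines: juv zbgv xzrl xmnff via kcluu hwjtx uhl wnfy pryu
Hunk 5: at line 1 remove [zbgv,xzrl,xmnff] add [zjs] -> 8 lines: juv zjs via kcluu hwjtx uhl wnfy pryu
Hunk 6: at line 1 remove [via,kcluu] add [ymrz,ygyn] -> 8 lines: juv zjs ymrz ygyn hwjtx uhl wnfy pryu
Hunk 7: at line 3 remove [hwjtx] add [oaa,dsftz,lyidl] -> 10 lines: juv zjs ymrz ygyn oaa dsftz lyidl uhl wnfy pryu

Answer: juv
zjs
ymrz
ygyn
oaa
dsftz
lyidl
uhl
wnfy
pryu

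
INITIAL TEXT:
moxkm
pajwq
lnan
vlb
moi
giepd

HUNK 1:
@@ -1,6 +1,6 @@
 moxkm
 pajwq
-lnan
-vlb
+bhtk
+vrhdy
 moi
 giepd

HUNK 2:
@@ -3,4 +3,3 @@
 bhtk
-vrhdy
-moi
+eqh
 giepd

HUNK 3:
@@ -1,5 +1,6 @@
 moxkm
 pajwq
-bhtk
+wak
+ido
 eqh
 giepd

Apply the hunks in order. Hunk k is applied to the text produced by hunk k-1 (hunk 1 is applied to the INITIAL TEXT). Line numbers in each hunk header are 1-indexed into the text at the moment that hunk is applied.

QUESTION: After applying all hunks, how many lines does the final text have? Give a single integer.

Answer: 6

Derivation:
Hunk 1: at line 1 remove [lnan,vlb] add [bhtk,vrhdy] -> 6 lines: moxkm pajwq bhtk vrhdy moi giepd
Hunk 2: at line 3 remove [vrhdy,moi] add [eqh] -> 5 lines: moxkm pajwq bhtk eqh giepd
Hunk 3: at line 1 remove [bhtk] add [wak,ido] -> 6 lines: moxkm pajwq wak ido eqh giepd
Final line count: 6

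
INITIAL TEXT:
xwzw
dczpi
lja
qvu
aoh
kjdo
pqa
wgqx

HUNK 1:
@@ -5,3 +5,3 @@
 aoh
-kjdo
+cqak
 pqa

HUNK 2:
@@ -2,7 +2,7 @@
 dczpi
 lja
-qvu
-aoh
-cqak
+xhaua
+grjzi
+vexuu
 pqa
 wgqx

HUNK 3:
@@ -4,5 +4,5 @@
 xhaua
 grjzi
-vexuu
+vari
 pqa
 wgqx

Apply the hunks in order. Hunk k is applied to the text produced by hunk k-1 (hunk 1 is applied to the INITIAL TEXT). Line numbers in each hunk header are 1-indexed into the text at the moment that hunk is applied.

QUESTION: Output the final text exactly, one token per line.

Answer: xwzw
dczpi
lja
xhaua
grjzi
vari
pqa
wgqx

Derivation:
Hunk 1: at line 5 remove [kjdo] add [cqak] -> 8 lines: xwzw dczpi lja qvu aoh cqak pqa wgqx
Hunk 2: at line 2 remove [qvu,aoh,cqak] add [xhaua,grjzi,vexuu] -> 8 lines: xwzw dczpi lja xhaua grjzi vexuu pqa wgqx
Hunk 3: at line 4 remove [vexuu] add [vari] -> 8 lines: xwzw dczpi lja xhaua grjzi vari pqa wgqx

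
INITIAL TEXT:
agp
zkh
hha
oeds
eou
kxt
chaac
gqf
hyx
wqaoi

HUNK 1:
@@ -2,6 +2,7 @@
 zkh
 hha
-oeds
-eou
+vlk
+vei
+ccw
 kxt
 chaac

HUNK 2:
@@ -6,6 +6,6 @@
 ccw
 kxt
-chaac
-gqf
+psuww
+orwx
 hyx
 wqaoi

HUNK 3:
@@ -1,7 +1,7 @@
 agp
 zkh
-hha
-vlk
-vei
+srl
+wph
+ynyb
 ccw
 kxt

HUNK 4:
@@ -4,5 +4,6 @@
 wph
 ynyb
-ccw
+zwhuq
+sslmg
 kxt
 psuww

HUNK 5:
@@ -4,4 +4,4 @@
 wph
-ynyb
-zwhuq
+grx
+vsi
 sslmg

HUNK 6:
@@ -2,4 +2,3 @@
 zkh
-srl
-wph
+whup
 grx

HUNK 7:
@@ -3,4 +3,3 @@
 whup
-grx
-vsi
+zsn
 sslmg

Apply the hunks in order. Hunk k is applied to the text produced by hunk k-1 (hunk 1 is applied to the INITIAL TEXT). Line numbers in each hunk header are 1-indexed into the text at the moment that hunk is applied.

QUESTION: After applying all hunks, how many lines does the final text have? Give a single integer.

Hunk 1: at line 2 remove [oeds,eou] add [vlk,vei,ccw] -> 11 lines: agp zkh hha vlk vei ccw kxt chaac gqf hyx wqaoi
Hunk 2: at line 6 remove [chaac,gqf] add [psuww,orwx] -> 11 lines: agp zkh hha vlk vei ccw kxt psuww orwx hyx wqaoi
Hunk 3: at line 1 remove [hha,vlk,vei] add [srl,wph,ynyb] -> 11 lines: agp zkh srl wph ynyb ccw kxt psuww orwx hyx wqaoi
Hunk 4: at line 4 remove [ccw] add [zwhuq,sslmg] -> 12 lines: agp zkh srl wph ynyb zwhuq sslmg kxt psuww orwx hyx wqaoi
Hunk 5: at line 4 remove [ynyb,zwhuq] add [grx,vsi] -> 12 lines: agp zkh srl wph grx vsi sslmg kxt psuww orwx hyx wqaoi
Hunk 6: at line 2 remove [srl,wph] add [whup] -> 11 lines: agp zkh whup grx vsi sslmg kxt psuww orwx hyx wqaoi
Hunk 7: at line 3 remove [grx,vsi] add [zsn] -> 10 lines: agp zkh whup zsn sslmg kxt psuww orwx hyx wqaoi
Final line count: 10

Answer: 10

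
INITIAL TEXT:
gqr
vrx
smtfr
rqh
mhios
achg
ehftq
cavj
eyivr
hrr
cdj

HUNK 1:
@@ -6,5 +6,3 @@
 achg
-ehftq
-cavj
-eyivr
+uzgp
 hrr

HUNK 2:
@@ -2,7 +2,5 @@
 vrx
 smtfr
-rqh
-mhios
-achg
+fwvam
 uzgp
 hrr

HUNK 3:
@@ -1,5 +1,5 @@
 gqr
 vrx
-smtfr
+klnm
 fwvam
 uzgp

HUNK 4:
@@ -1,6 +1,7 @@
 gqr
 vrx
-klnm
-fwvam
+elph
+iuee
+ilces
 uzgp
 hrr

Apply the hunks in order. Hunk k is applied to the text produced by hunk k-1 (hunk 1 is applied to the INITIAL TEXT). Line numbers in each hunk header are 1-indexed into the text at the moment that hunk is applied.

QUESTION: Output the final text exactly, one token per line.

Answer: gqr
vrx
elph
iuee
ilces
uzgp
hrr
cdj

Derivation:
Hunk 1: at line 6 remove [ehftq,cavj,eyivr] add [uzgp] -> 9 lines: gqr vrx smtfr rqh mhios achg uzgp hrr cdj
Hunk 2: at line 2 remove [rqh,mhios,achg] add [fwvam] -> 7 lines: gqr vrx smtfr fwvam uzgp hrr cdj
Hunk 3: at line 1 remove [smtfr] add [klnm] -> 7 lines: gqr vrx klnm fwvam uzgp hrr cdj
Hunk 4: at line 1 remove [klnm,fwvam] add [elph,iuee,ilces] -> 8 lines: gqr vrx elph iuee ilces uzgp hrr cdj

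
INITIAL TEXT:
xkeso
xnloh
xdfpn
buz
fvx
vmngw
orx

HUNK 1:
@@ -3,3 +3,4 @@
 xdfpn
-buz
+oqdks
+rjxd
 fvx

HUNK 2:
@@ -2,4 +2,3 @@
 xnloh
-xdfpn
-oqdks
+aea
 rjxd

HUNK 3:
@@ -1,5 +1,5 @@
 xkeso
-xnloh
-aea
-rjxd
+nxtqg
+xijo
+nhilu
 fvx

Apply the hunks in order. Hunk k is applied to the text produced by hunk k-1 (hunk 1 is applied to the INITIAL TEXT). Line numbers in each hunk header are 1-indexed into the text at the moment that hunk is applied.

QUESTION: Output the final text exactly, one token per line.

Hunk 1: at line 3 remove [buz] add [oqdks,rjxd] -> 8 lines: xkeso xnloh xdfpn oqdks rjxd fvx vmngw orx
Hunk 2: at line 2 remove [xdfpn,oqdks] add [aea] -> 7 lines: xkeso xnloh aea rjxd fvx vmngw orx
Hunk 3: at line 1 remove [xnloh,aea,rjxd] add [nxtqg,xijo,nhilu] -> 7 lines: xkeso nxtqg xijo nhilu fvx vmngw orx

Answer: xkeso
nxtqg
xijo
nhilu
fvx
vmngw
orx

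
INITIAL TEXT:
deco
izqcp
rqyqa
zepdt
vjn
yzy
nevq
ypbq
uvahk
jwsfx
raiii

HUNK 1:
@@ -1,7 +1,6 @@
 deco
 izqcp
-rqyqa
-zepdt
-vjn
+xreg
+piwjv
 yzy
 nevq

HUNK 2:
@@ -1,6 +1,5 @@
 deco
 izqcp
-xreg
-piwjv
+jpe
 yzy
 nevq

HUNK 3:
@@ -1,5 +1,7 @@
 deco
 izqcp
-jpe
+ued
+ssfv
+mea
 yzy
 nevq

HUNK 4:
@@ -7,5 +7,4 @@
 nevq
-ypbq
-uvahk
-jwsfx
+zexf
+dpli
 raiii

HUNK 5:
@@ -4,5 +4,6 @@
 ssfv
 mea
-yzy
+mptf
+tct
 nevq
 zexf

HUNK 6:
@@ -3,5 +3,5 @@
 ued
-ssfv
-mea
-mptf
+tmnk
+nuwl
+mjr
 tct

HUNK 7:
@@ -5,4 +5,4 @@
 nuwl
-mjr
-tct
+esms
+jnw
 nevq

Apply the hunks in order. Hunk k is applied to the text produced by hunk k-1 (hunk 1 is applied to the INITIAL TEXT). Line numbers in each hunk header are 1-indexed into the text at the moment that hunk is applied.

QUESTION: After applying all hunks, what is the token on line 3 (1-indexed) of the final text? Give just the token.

Hunk 1: at line 1 remove [rqyqa,zepdt,vjn] add [xreg,piwjv] -> 10 lines: deco izqcp xreg piwjv yzy nevq ypbq uvahk jwsfx raiii
Hunk 2: at line 1 remove [xreg,piwjv] add [jpe] -> 9 lines: deco izqcp jpe yzy nevq ypbq uvahk jwsfx raiii
Hunk 3: at line 1 remove [jpe] add [ued,ssfv,mea] -> 11 lines: deco izqcp ued ssfv mea yzy nevq ypbq uvahk jwsfx raiii
Hunk 4: at line 7 remove [ypbq,uvahk,jwsfx] add [zexf,dpli] -> 10 lines: deco izqcp ued ssfv mea yzy nevq zexf dpli raiii
Hunk 5: at line 4 remove [yzy] add [mptf,tct] -> 11 lines: deco izqcp ued ssfv mea mptf tct nevq zexf dpli raiii
Hunk 6: at line 3 remove [ssfv,mea,mptf] add [tmnk,nuwl,mjr] -> 11 lines: deco izqcp ued tmnk nuwl mjr tct nevq zexf dpli raiii
Hunk 7: at line 5 remove [mjr,tct] add [esms,jnw] -> 11 lines: deco izqcp ued tmnk nuwl esms jnw nevq zexf dpli raiii
Final line 3: ued

Answer: ued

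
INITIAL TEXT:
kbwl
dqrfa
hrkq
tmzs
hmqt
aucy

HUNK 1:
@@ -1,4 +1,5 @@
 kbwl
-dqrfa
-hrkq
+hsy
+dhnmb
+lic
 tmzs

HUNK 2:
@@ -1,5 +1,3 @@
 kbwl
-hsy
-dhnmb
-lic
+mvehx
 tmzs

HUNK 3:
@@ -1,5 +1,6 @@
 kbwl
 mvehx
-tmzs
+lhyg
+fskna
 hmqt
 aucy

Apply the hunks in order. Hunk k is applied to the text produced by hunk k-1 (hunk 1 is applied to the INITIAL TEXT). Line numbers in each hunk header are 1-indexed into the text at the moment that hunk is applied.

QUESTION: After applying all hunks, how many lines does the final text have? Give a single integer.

Hunk 1: at line 1 remove [dqrfa,hrkq] add [hsy,dhnmb,lic] -> 7 lines: kbwl hsy dhnmb lic tmzs hmqt aucy
Hunk 2: at line 1 remove [hsy,dhnmb,lic] add [mvehx] -> 5 lines: kbwl mvehx tmzs hmqt aucy
Hunk 3: at line 1 remove [tmzs] add [lhyg,fskna] -> 6 lines: kbwl mvehx lhyg fskna hmqt aucy
Final line count: 6

Answer: 6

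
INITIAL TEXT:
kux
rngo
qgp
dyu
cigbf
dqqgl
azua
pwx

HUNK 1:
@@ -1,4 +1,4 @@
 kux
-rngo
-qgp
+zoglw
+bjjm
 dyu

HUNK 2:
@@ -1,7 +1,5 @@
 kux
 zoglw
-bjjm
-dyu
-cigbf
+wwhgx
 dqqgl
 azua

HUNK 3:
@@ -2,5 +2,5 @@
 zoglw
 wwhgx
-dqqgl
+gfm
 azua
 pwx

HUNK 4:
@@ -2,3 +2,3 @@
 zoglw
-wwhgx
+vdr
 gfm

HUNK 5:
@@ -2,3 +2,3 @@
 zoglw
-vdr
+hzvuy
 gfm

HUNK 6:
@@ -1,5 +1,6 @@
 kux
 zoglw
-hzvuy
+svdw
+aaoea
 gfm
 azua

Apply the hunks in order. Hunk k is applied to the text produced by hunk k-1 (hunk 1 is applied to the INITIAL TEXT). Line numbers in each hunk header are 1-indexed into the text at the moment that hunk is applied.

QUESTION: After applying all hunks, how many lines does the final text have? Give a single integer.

Hunk 1: at line 1 remove [rngo,qgp] add [zoglw,bjjm] -> 8 lines: kux zoglw bjjm dyu cigbf dqqgl azua pwx
Hunk 2: at line 1 remove [bjjm,dyu,cigbf] add [wwhgx] -> 6 lines: kux zoglw wwhgx dqqgl azua pwx
Hunk 3: at line 2 remove [dqqgl] add [gfm] -> 6 lines: kux zoglw wwhgx gfm azua pwx
Hunk 4: at line 2 remove [wwhgx] add [vdr] -> 6 lines: kux zoglw vdr gfm azua pwx
Hunk 5: at line 2 remove [vdr] add [hzvuy] -> 6 lines: kux zoglw hzvuy gfm azua pwx
Hunk 6: at line 1 remove [hzvuy] add [svdw,aaoea] -> 7 lines: kux zoglw svdw aaoea gfm azua pwx
Final line count: 7

Answer: 7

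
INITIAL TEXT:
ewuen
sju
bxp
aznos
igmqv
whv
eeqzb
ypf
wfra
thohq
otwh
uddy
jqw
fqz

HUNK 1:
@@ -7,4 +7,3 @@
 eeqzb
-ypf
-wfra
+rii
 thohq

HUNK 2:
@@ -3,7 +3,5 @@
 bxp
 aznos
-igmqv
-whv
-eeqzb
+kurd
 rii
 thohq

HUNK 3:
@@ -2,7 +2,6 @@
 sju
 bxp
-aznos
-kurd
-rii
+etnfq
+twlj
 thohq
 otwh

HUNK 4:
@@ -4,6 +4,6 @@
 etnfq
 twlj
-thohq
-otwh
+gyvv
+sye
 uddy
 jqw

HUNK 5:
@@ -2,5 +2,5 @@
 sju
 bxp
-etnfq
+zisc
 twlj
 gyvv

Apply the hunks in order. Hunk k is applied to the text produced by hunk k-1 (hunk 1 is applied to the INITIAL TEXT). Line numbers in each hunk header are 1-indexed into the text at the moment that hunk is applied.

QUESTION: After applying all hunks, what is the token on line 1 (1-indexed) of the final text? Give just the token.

Hunk 1: at line 7 remove [ypf,wfra] add [rii] -> 13 lines: ewuen sju bxp aznos igmqv whv eeqzb rii thohq otwh uddy jqw fqz
Hunk 2: at line 3 remove [igmqv,whv,eeqzb] add [kurd] -> 11 lines: ewuen sju bxp aznos kurd rii thohq otwh uddy jqw fqz
Hunk 3: at line 2 remove [aznos,kurd,rii] add [etnfq,twlj] -> 10 lines: ewuen sju bxp etnfq twlj thohq otwh uddy jqw fqz
Hunk 4: at line 4 remove [thohq,otwh] add [gyvv,sye] -> 10 lines: ewuen sju bxp etnfq twlj gyvv sye uddy jqw fqz
Hunk 5: at line 2 remove [etnfq] add [zisc] -> 10 lines: ewuen sju bxp zisc twlj gyvv sye uddy jqw fqz
Final line 1: ewuen

Answer: ewuen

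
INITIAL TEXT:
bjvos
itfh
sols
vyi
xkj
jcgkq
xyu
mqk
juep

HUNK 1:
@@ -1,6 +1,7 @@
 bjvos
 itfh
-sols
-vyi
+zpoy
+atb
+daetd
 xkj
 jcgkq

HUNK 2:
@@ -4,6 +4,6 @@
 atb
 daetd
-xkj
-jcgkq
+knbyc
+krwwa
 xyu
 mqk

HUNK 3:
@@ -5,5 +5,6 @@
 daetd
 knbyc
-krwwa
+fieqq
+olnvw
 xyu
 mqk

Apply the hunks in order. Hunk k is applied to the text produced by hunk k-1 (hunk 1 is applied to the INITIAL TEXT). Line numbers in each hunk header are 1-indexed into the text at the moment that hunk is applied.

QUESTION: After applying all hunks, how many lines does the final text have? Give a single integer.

Hunk 1: at line 1 remove [sols,vyi] add [zpoy,atb,daetd] -> 10 lines: bjvos itfh zpoy atb daetd xkj jcgkq xyu mqk juep
Hunk 2: at line 4 remove [xkj,jcgkq] add [knbyc,krwwa] -> 10 lines: bjvos itfh zpoy atb daetd knbyc krwwa xyu mqk juep
Hunk 3: at line 5 remove [krwwa] add [fieqq,olnvw] -> 11 lines: bjvos itfh zpoy atb daetd knbyc fieqq olnvw xyu mqk juep
Final line count: 11

Answer: 11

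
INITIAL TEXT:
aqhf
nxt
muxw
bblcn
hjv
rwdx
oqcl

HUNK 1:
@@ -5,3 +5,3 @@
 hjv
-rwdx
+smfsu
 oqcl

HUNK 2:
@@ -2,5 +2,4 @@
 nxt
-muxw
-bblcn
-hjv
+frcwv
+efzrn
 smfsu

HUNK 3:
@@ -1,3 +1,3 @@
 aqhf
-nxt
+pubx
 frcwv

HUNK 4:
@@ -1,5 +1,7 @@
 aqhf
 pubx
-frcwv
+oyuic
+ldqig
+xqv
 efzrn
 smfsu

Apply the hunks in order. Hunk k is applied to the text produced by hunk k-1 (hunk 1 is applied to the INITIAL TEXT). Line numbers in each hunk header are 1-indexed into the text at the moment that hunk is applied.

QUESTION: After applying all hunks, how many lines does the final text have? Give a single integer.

Hunk 1: at line 5 remove [rwdx] add [smfsu] -> 7 lines: aqhf nxt muxw bblcn hjv smfsu oqcl
Hunk 2: at line 2 remove [muxw,bblcn,hjv] add [frcwv,efzrn] -> 6 lines: aqhf nxt frcwv efzrn smfsu oqcl
Hunk 3: at line 1 remove [nxt] add [pubx] -> 6 lines: aqhf pubx frcwv efzrn smfsu oqcl
Hunk 4: at line 1 remove [frcwv] add [oyuic,ldqig,xqv] -> 8 lines: aqhf pubx oyuic ldqig xqv efzrn smfsu oqcl
Final line count: 8

Answer: 8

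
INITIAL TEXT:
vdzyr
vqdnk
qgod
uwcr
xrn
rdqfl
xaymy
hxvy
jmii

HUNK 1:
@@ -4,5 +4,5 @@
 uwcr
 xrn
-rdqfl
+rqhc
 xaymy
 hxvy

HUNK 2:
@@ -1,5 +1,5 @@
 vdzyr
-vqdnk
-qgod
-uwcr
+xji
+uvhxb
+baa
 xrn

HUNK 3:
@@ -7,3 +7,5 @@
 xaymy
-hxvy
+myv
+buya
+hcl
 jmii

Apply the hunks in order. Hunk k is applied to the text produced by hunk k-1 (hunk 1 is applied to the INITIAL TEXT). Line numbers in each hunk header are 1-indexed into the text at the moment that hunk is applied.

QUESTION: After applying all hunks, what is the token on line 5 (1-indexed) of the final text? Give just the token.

Answer: xrn

Derivation:
Hunk 1: at line 4 remove [rdqfl] add [rqhc] -> 9 lines: vdzyr vqdnk qgod uwcr xrn rqhc xaymy hxvy jmii
Hunk 2: at line 1 remove [vqdnk,qgod,uwcr] add [xji,uvhxb,baa] -> 9 lines: vdzyr xji uvhxb baa xrn rqhc xaymy hxvy jmii
Hunk 3: at line 7 remove [hxvy] add [myv,buya,hcl] -> 11 lines: vdzyr xji uvhxb baa xrn rqhc xaymy myv buya hcl jmii
Final line 5: xrn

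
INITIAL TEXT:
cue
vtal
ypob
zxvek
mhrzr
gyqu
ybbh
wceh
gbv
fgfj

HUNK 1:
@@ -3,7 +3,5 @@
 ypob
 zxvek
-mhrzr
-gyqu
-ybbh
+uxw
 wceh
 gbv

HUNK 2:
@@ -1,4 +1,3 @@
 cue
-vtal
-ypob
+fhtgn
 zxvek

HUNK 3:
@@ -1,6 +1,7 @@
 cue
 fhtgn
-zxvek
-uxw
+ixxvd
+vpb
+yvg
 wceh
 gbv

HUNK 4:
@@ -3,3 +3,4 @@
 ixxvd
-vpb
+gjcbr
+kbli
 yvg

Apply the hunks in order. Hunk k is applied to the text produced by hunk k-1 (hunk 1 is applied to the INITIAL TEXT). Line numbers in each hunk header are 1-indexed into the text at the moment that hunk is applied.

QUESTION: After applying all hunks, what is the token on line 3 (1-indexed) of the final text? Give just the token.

Answer: ixxvd

Derivation:
Hunk 1: at line 3 remove [mhrzr,gyqu,ybbh] add [uxw] -> 8 lines: cue vtal ypob zxvek uxw wceh gbv fgfj
Hunk 2: at line 1 remove [vtal,ypob] add [fhtgn] -> 7 lines: cue fhtgn zxvek uxw wceh gbv fgfj
Hunk 3: at line 1 remove [zxvek,uxw] add [ixxvd,vpb,yvg] -> 8 lines: cue fhtgn ixxvd vpb yvg wceh gbv fgfj
Hunk 4: at line 3 remove [vpb] add [gjcbr,kbli] -> 9 lines: cue fhtgn ixxvd gjcbr kbli yvg wceh gbv fgfj
Final line 3: ixxvd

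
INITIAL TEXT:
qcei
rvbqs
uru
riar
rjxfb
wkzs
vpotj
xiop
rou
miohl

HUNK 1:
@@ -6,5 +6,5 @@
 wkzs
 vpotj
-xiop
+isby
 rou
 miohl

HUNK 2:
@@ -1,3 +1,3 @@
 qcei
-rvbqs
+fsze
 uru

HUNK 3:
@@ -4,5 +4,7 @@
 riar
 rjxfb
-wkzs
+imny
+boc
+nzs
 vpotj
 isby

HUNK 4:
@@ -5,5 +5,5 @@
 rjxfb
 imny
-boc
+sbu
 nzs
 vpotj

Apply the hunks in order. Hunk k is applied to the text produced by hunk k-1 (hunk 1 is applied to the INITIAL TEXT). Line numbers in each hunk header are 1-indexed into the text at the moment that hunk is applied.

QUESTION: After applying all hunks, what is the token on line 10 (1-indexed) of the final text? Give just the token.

Answer: isby

Derivation:
Hunk 1: at line 6 remove [xiop] add [isby] -> 10 lines: qcei rvbqs uru riar rjxfb wkzs vpotj isby rou miohl
Hunk 2: at line 1 remove [rvbqs] add [fsze] -> 10 lines: qcei fsze uru riar rjxfb wkzs vpotj isby rou miohl
Hunk 3: at line 4 remove [wkzs] add [imny,boc,nzs] -> 12 lines: qcei fsze uru riar rjxfb imny boc nzs vpotj isby rou miohl
Hunk 4: at line 5 remove [boc] add [sbu] -> 12 lines: qcei fsze uru riar rjxfb imny sbu nzs vpotj isby rou miohl
Final line 10: isby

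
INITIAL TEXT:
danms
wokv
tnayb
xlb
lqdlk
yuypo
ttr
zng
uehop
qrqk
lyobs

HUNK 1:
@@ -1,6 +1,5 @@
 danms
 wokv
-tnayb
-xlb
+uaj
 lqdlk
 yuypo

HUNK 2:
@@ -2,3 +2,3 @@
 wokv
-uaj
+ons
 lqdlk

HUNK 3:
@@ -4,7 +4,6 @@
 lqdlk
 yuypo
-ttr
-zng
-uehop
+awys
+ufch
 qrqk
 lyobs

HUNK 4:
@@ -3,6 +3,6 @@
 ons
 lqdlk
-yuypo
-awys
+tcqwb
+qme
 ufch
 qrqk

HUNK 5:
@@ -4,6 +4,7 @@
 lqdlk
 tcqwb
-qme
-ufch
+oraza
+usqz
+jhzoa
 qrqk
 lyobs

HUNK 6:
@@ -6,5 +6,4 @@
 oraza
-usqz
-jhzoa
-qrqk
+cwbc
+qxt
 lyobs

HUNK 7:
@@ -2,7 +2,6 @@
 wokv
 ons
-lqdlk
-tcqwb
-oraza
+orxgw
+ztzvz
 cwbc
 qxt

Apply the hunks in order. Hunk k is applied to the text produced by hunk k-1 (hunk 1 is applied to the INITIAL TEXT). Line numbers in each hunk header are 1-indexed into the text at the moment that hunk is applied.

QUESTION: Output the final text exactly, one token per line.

Answer: danms
wokv
ons
orxgw
ztzvz
cwbc
qxt
lyobs

Derivation:
Hunk 1: at line 1 remove [tnayb,xlb] add [uaj] -> 10 lines: danms wokv uaj lqdlk yuypo ttr zng uehop qrqk lyobs
Hunk 2: at line 2 remove [uaj] add [ons] -> 10 lines: danms wokv ons lqdlk yuypo ttr zng uehop qrqk lyobs
Hunk 3: at line 4 remove [ttr,zng,uehop] add [awys,ufch] -> 9 lines: danms wokv ons lqdlk yuypo awys ufch qrqk lyobs
Hunk 4: at line 3 remove [yuypo,awys] add [tcqwb,qme] -> 9 lines: danms wokv ons lqdlk tcqwb qme ufch qrqk lyobs
Hunk 5: at line 4 remove [qme,ufch] add [oraza,usqz,jhzoa] -> 10 lines: danms wokv ons lqdlk tcqwb oraza usqz jhzoa qrqk lyobs
Hunk 6: at line 6 remove [usqz,jhzoa,qrqk] add [cwbc,qxt] -> 9 lines: danms wokv ons lqdlk tcqwb oraza cwbc qxt lyobs
Hunk 7: at line 2 remove [lqdlk,tcqwb,oraza] add [orxgw,ztzvz] -> 8 lines: danms wokv ons orxgw ztzvz cwbc qxt lyobs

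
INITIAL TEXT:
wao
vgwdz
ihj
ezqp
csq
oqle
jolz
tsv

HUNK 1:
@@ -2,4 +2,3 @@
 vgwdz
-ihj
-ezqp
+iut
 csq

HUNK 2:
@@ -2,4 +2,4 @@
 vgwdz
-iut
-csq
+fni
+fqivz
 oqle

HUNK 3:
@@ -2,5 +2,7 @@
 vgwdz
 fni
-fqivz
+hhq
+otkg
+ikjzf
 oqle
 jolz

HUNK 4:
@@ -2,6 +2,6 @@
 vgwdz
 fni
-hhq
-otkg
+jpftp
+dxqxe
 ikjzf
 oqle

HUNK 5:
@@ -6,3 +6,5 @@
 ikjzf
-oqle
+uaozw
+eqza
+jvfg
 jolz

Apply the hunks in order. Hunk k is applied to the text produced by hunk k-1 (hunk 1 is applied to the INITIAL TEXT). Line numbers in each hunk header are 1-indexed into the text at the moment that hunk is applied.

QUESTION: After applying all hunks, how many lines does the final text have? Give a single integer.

Hunk 1: at line 2 remove [ihj,ezqp] add [iut] -> 7 lines: wao vgwdz iut csq oqle jolz tsv
Hunk 2: at line 2 remove [iut,csq] add [fni,fqivz] -> 7 lines: wao vgwdz fni fqivz oqle jolz tsv
Hunk 3: at line 2 remove [fqivz] add [hhq,otkg,ikjzf] -> 9 lines: wao vgwdz fni hhq otkg ikjzf oqle jolz tsv
Hunk 4: at line 2 remove [hhq,otkg] add [jpftp,dxqxe] -> 9 lines: wao vgwdz fni jpftp dxqxe ikjzf oqle jolz tsv
Hunk 5: at line 6 remove [oqle] add [uaozw,eqza,jvfg] -> 11 lines: wao vgwdz fni jpftp dxqxe ikjzf uaozw eqza jvfg jolz tsv
Final line count: 11

Answer: 11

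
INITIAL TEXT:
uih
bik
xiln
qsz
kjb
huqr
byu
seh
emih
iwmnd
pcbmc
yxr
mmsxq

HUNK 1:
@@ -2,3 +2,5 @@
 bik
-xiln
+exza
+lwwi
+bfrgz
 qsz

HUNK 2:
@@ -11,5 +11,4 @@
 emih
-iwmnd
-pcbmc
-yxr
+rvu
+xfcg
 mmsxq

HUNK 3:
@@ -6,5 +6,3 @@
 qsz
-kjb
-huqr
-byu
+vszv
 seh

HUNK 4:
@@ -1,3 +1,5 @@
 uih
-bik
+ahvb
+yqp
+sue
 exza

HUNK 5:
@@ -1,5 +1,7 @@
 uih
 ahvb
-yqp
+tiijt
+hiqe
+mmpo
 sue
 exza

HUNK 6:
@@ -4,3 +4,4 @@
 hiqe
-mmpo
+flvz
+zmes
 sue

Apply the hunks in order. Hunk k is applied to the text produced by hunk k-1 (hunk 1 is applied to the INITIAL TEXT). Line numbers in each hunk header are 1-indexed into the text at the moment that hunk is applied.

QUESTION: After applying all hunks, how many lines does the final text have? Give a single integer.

Hunk 1: at line 2 remove [xiln] add [exza,lwwi,bfrgz] -> 15 lines: uih bik exza lwwi bfrgz qsz kjb huqr byu seh emih iwmnd pcbmc yxr mmsxq
Hunk 2: at line 11 remove [iwmnd,pcbmc,yxr] add [rvu,xfcg] -> 14 lines: uih bik exza lwwi bfrgz qsz kjb huqr byu seh emih rvu xfcg mmsxq
Hunk 3: at line 6 remove [kjb,huqr,byu] add [vszv] -> 12 lines: uih bik exza lwwi bfrgz qsz vszv seh emih rvu xfcg mmsxq
Hunk 4: at line 1 remove [bik] add [ahvb,yqp,sue] -> 14 lines: uih ahvb yqp sue exza lwwi bfrgz qsz vszv seh emih rvu xfcg mmsxq
Hunk 5: at line 1 remove [yqp] add [tiijt,hiqe,mmpo] -> 16 lines: uih ahvb tiijt hiqe mmpo sue exza lwwi bfrgz qsz vszv seh emih rvu xfcg mmsxq
Hunk 6: at line 4 remove [mmpo] add [flvz,zmes] -> 17 lines: uih ahvb tiijt hiqe flvz zmes sue exza lwwi bfrgz qsz vszv seh emih rvu xfcg mmsxq
Final line count: 17

Answer: 17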